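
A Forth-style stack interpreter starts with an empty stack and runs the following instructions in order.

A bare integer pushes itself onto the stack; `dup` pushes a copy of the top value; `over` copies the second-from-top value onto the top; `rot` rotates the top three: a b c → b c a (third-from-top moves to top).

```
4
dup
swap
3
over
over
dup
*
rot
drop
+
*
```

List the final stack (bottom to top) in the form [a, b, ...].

[4, 52]

4    : [4]
dup  : [4, 4]
swap : [4, 4]
3    : [4, 4, 3]
over : [4, 4, 3, 4]
over : [4, 4, 3, 4, 3]
dup  : [4, 4, 3, 4, 3, 3]
*    : [4, 4, 3, 4, 9]
rot  : [4, 4, 4, 9, 3]
drop : [4, 4, 4, 9]
+    : [4, 4, 13]
*    : [4, 52]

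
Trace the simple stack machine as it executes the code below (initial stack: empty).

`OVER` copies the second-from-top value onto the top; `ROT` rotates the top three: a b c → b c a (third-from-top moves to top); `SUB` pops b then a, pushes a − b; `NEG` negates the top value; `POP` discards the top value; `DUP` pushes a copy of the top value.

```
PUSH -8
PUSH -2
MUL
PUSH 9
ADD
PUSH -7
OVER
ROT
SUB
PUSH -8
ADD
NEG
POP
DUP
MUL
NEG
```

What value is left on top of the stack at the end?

PUSH -8  [-8]
PUSH -2  [-8, -2]
MUL      [16]
PUSH 9   [16, 9]
ADD      [25]
PUSH -7  [25, -7]
OVER     [25, -7, 25]
ROT      [-7, 25, 25]
SUB      [-7, 0]
PUSH -8  [-7, 0, -8]
ADD      [-7, -8]
NEG      [-7, 8]
POP      [-7]
DUP      [-7, -7]
MUL      [49]
NEG      [-49]

-49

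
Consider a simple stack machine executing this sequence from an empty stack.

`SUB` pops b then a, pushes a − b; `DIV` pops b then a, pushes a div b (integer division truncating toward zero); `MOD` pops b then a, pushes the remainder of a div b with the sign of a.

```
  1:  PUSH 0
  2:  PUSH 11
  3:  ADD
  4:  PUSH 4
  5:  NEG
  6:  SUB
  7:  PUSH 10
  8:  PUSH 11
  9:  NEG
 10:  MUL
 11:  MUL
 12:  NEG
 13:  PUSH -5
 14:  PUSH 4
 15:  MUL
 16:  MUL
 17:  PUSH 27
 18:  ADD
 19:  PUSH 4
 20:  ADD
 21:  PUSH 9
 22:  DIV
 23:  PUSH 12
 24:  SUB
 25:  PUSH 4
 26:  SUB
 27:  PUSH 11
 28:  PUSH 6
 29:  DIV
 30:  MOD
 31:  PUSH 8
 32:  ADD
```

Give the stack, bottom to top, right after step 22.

[-3663]

PUSH 0  -> [0]
PUSH 11 -> [0, 11]
ADD     -> [11]
PUSH 4  -> [11, 4]
NEG     -> [11, -4]
SUB     -> [15]
PUSH 10 -> [15, 10]
PUSH 11 -> [15, 10, 11]
NEG     -> [15, 10, -11]
MUL     -> [15, -110]
MUL     -> [-1650]
NEG     -> [1650]
PUSH -5 -> [1650, -5]
PUSH 4  -> [1650, -5, 4]
MUL     -> [1650, -20]
MUL     -> [-33000]
PUSH 27 -> [-33000, 27]
ADD     -> [-32973]
PUSH 4  -> [-32973, 4]
ADD     -> [-32969]
PUSH 9  -> [-32969, 9]
DIV     -> [-3663]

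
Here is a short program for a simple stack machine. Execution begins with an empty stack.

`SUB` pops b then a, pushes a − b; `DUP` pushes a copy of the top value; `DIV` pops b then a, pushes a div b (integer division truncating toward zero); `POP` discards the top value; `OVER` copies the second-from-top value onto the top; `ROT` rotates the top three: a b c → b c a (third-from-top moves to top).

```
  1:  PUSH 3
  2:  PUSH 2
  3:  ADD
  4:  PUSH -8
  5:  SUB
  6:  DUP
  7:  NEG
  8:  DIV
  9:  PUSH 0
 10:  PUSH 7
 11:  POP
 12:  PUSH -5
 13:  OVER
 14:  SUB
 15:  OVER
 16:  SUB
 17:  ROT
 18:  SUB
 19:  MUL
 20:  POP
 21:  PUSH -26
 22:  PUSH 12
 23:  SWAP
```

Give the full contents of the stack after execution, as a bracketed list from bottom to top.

PUSH 3   → 3
PUSH 2   → 3 2
ADD      → 5
PUSH -8  → 5 -8
SUB      → 13
DUP      → 13 13
NEG      → 13 -13
DIV      → -1
PUSH 0   → -1 0
PUSH 7   → -1 0 7
POP      → -1 0
PUSH -5  → -1 0 -5
OVER     → -1 0 -5 0
SUB      → -1 0 -5
OVER     → -1 0 -5 0
SUB      → -1 0 -5
ROT      → 0 -5 -1
SUB      → 0 -4
MUL      → 0
POP      → (empty)
PUSH -26 → -26
PUSH 12  → -26 12
SWAP     → 12 -26

[12, -26]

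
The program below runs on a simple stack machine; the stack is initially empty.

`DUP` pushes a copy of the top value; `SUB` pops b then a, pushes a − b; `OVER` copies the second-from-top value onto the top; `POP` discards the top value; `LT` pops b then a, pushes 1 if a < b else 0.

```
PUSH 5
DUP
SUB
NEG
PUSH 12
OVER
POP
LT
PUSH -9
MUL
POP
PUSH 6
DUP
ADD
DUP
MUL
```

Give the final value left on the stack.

144

PUSH 5   5
DUP      5 5
SUB      0
NEG      0
PUSH 12  0 12
OVER     0 12 0
POP      0 12
LT       1
PUSH -9  1 -9
MUL      -9
POP      (empty)
PUSH 6   6
DUP      6 6
ADD      12
DUP      12 12
MUL      144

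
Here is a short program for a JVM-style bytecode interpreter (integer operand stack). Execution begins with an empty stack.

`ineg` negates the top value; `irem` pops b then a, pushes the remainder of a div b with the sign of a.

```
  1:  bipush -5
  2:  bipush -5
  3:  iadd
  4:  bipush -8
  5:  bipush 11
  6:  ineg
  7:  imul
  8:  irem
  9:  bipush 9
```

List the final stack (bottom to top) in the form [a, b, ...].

[-10, 9]

bipush -5 → -5
bipush -5 → -5 -5
iadd      → -10
bipush -8 → -10 -8
bipush 11 → -10 -8 11
ineg      → -10 -8 -11
imul      → -10 88
irem      → -10
bipush 9  → -10 9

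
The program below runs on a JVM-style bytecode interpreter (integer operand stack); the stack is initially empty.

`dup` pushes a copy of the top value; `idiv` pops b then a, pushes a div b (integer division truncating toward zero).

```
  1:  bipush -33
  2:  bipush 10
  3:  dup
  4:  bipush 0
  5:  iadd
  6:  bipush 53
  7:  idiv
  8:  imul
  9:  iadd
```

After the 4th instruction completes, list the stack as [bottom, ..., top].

[-33, 10, 10, 0]

bipush -33 : -33
bipush 10  : -33 10
dup        : -33 10 10
bipush 0   : -33 10 10 0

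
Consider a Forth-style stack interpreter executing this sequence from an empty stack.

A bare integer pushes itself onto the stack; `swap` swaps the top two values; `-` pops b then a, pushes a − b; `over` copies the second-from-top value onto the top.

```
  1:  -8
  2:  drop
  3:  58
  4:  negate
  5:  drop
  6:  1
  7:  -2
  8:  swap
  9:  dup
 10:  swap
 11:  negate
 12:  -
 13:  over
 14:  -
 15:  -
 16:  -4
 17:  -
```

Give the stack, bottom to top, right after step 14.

[-2, 4]

-8     : -8
drop   : (empty)
58     : 58
negate : -58
drop   : (empty)
1      : 1
-2     : 1 -2
swap   : -2 1
dup    : -2 1 1
swap   : -2 1 1
negate : -2 1 -1
-      : -2 2
over   : -2 2 -2
-      : -2 4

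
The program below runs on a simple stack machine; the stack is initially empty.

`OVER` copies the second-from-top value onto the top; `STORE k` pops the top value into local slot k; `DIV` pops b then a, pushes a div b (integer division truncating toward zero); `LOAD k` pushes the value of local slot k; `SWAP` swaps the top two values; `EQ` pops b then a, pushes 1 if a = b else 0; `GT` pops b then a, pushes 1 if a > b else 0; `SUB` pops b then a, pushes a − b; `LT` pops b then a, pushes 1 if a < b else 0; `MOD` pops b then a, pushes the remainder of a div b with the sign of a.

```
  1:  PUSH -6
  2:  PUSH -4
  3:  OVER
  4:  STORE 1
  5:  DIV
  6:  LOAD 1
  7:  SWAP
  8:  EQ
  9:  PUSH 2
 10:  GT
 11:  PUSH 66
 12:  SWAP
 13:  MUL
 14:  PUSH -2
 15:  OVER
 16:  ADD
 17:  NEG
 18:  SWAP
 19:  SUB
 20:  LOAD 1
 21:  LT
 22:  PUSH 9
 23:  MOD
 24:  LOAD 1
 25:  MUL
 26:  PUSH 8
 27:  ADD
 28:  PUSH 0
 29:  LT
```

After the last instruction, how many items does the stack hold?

1

PUSH -6 -> [-6]
PUSH -4 -> [-6, -4]
OVER    -> [-6, -4, -6]
STORE 1 -> [-6, -4]
DIV     -> [1]
LOAD 1  -> [1, -6]
SWAP    -> [-6, 1]
EQ      -> [0]
PUSH 2  -> [0, 2]
GT      -> [0]
PUSH 66 -> [0, 66]
SWAP    -> [66, 0]
MUL     -> [0]
PUSH -2 -> [0, -2]
OVER    -> [0, -2, 0]
ADD     -> [0, -2]
NEG     -> [0, 2]
SWAP    -> [2, 0]
SUB     -> [2]
LOAD 1  -> [2, -6]
LT      -> [0]
PUSH 9  -> [0, 9]
MOD     -> [0]
LOAD 1  -> [0, -6]
MUL     -> [0]
PUSH 8  -> [0, 8]
ADD     -> [8]
PUSH 0  -> [8, 0]
LT      -> [0]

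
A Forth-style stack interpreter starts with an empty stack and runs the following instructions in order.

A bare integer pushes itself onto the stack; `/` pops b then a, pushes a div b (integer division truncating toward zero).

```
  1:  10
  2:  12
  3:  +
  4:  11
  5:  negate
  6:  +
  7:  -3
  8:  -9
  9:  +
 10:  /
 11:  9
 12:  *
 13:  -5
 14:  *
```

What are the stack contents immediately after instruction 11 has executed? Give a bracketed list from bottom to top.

[0, 9]

10      [10]
12      [10, 12]
+       [22]
11      [22, 11]
negate  [22, -11]
+       [11]
-3      [11, -3]
-9      [11, -3, -9]
+       [11, -12]
/       [0]
9       [0, 9]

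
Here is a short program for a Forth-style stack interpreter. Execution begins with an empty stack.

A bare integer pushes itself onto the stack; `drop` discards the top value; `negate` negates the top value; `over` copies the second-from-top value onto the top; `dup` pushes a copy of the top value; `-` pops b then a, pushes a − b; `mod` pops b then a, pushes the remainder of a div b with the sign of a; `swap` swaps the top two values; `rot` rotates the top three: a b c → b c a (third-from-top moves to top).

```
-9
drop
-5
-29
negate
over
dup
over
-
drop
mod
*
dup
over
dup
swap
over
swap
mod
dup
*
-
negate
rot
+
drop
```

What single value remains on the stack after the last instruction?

-9     -> -9
drop   -> (empty)
-5     -> -5
-29    -> -5 -29
negate -> -5 29
over   -> -5 29 -5
dup    -> -5 29 -5 -5
over   -> -5 29 -5 -5 -5
-      -> -5 29 -5 0
drop   -> -5 29 -5
mod    -> -5 4
*      -> -20
dup    -> -20 -20
over   -> -20 -20 -20
dup    -> -20 -20 -20 -20
swap   -> -20 -20 -20 -20
over   -> -20 -20 -20 -20 -20
swap   -> -20 -20 -20 -20 -20
mod    -> -20 -20 -20 0
dup    -> -20 -20 -20 0 0
*      -> -20 -20 -20 0
-      -> -20 -20 -20
negate -> -20 -20 20
rot    -> -20 20 -20
+      -> -20 0
drop   -> -20

-20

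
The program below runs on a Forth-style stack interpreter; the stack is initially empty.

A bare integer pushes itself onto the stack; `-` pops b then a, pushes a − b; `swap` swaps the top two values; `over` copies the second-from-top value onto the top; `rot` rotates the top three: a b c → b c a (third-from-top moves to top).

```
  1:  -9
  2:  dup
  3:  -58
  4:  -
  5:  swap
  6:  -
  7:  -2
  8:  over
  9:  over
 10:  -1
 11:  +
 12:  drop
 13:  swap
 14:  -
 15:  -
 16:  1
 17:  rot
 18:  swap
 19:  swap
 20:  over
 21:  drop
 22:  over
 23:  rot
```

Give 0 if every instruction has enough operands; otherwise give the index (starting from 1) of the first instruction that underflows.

-9    [-9]
dup   [-9, -9]
-58   [-9, -9, -58]
-     [-9, 49]
swap  [49, -9]
-     [58]
-2    [58, -2]
over  [58, -2, 58]
over  [58, -2, 58, -2]
-1    [58, -2, 58, -2, -1]
+     [58, -2, 58, -3]
drop  [58, -2, 58]
swap  [58, 58, -2]
-     [58, 60]
-     [-2]
1     [-2, 1]
rot  — needs 3 operands, stack has 2 → underflow

17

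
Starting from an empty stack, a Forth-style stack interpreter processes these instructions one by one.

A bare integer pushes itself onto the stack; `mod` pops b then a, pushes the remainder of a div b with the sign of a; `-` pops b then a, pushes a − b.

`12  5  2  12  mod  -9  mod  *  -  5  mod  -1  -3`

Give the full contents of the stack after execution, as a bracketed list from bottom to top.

[2, -1, -3]

12  → [12]
5   → [12, 5]
2   → [12, 5, 2]
12  → [12, 5, 2, 12]
mod → [12, 5, 2]
-9  → [12, 5, 2, -9]
mod → [12, 5, 2]
*   → [12, 10]
-   → [2]
5   → [2, 5]
mod → [2]
-1  → [2, -1]
-3  → [2, -1, -3]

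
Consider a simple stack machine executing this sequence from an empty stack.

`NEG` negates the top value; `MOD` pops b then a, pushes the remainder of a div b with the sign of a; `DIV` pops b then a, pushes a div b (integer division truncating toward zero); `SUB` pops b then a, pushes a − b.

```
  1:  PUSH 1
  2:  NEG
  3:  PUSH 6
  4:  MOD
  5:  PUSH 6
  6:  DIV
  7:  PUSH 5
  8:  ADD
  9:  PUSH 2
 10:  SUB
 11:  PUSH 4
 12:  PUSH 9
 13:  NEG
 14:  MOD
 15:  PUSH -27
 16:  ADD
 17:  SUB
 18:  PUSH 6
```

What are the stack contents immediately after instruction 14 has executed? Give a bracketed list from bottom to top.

PUSH 1  1
NEG     -1
PUSH 6  -1 6
MOD     -1
PUSH 6  -1 6
DIV     0
PUSH 5  0 5
ADD     5
PUSH 2  5 2
SUB     3
PUSH 4  3 4
PUSH 9  3 4 9
NEG     3 4 -9
MOD     3 4

[3, 4]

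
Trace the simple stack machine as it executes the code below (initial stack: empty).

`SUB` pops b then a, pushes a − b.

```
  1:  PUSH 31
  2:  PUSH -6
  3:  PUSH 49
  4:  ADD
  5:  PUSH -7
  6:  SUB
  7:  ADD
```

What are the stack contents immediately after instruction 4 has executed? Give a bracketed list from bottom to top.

PUSH 31 → 31
PUSH -6 → 31 -6
PUSH 49 → 31 -6 49
ADD     → 31 43

[31, 43]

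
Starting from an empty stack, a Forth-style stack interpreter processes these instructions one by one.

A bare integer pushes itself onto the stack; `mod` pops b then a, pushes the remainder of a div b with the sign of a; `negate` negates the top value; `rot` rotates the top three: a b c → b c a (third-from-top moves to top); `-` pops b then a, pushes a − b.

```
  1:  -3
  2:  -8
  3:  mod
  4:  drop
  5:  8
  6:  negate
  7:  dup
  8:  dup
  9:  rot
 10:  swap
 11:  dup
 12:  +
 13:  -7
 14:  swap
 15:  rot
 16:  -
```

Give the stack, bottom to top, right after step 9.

-3     -> -3
-8     -> -3 -8
mod    -> -3
drop   -> (empty)
8      -> 8
negate -> -8
dup    -> -8 -8
dup    -> -8 -8 -8
rot    -> -8 -8 -8

[-8, -8, -8]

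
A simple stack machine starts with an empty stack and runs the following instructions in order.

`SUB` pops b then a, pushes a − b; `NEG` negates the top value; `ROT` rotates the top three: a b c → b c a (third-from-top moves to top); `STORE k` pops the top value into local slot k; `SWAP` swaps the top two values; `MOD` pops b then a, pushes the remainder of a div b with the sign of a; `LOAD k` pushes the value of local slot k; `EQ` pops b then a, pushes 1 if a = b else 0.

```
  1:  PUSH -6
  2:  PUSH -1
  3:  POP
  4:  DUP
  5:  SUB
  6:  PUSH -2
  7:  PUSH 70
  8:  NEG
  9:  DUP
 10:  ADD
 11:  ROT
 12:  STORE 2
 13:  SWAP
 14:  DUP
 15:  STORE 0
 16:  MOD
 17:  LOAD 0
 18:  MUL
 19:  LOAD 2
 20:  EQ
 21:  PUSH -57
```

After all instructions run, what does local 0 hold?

-2

PUSH -6   [-6]
PUSH -1   [-6, -1]
POP       [-6]
DUP       [-6, -6]
SUB       [0]
PUSH -2   [0, -2]
PUSH 70   [0, -2, 70]
NEG       [0, -2, -70]
DUP       [0, -2, -70, -70]
ADD       [0, -2, -140]
ROT       [-2, -140, 0]
STORE 2   [-2, -140]
SWAP      [-140, -2]
DUP       [-140, -2, -2]
STORE 0   [-140, -2]
MOD       [0]
LOAD 0    [0, -2]
MUL       [0]
LOAD 2    [0, 0]
EQ        [1]
PUSH -57  [1, -57]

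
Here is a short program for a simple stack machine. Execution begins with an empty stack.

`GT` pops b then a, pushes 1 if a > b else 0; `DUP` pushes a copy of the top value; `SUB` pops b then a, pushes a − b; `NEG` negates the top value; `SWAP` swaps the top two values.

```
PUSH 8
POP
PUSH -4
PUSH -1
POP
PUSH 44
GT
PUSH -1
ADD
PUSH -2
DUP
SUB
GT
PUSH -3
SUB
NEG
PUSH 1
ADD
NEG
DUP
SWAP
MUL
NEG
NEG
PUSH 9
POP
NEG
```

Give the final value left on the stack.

PUSH 8  → [8]
POP     → []
PUSH -4 → [-4]
PUSH -1 → [-4, -1]
POP     → [-4]
PUSH 44 → [-4, 44]
GT      → [0]
PUSH -1 → [0, -1]
ADD     → [-1]
PUSH -2 → [-1, -2]
DUP     → [-1, -2, -2]
SUB     → [-1, 0]
GT      → [0]
PUSH -3 → [0, -3]
SUB     → [3]
NEG     → [-3]
PUSH 1  → [-3, 1]
ADD     → [-2]
NEG     → [2]
DUP     → [2, 2]
SWAP    → [2, 2]
MUL     → [4]
NEG     → [-4]
NEG     → [4]
PUSH 9  → [4, 9]
POP     → [4]
NEG     → [-4]

-4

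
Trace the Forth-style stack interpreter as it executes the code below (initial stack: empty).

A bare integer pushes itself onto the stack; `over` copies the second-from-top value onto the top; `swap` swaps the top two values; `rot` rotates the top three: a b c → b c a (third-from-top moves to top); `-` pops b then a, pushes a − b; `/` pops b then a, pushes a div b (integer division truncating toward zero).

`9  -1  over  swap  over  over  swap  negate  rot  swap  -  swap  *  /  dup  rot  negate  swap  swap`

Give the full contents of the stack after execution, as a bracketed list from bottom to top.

9      : 9
-1     : 9 -1
over   : 9 -1 9
swap   : 9 9 -1
over   : 9 9 -1 9
over   : 9 9 -1 9 -1
swap   : 9 9 -1 -1 9
negate : 9 9 -1 -1 -9
rot    : 9 9 -1 -9 -1
swap   : 9 9 -1 -1 -9
-      : 9 9 -1 8
swap   : 9 9 8 -1
*      : 9 9 -8
/      : 9 -1
dup    : 9 -1 -1
rot    : -1 -1 9
negate : -1 -1 -9
swap   : -1 -9 -1
swap   : -1 -1 -9

[-1, -1, -9]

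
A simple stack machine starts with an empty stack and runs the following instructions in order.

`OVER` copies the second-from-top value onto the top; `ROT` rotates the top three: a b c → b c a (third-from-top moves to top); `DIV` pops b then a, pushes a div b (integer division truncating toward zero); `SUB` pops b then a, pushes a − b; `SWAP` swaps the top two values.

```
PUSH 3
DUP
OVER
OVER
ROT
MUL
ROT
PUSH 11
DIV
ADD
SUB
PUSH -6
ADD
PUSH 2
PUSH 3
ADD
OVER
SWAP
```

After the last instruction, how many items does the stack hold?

PUSH 3  → [3]
DUP     → [3, 3]
OVER    → [3, 3, 3]
OVER    → [3, 3, 3, 3]
ROT     → [3, 3, 3, 3]
MUL     → [3, 3, 9]
ROT     → [3, 9, 3]
PUSH 11 → [3, 9, 3, 11]
DIV     → [3, 9, 0]
ADD     → [3, 9]
SUB     → [-6]
PUSH -6 → [-6, -6]
ADD     → [-12]
PUSH 2  → [-12, 2]
PUSH 3  → [-12, 2, 3]
ADD     → [-12, 5]
OVER    → [-12, 5, -12]
SWAP    → [-12, -12, 5]

3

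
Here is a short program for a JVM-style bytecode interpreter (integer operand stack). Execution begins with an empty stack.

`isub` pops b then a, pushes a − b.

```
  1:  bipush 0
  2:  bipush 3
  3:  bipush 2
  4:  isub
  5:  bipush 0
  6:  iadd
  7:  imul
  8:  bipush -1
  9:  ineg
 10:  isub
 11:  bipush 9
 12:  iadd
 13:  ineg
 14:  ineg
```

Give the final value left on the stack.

8

bipush 0  → [0]
bipush 3  → [0, 3]
bipush 2  → [0, 3, 2]
isub      → [0, 1]
bipush 0  → [0, 1, 0]
iadd      → [0, 1]
imul      → [0]
bipush -1 → [0, -1]
ineg      → [0, 1]
isub      → [-1]
bipush 9  → [-1, 9]
iadd      → [8]
ineg      → [-8]
ineg      → [8]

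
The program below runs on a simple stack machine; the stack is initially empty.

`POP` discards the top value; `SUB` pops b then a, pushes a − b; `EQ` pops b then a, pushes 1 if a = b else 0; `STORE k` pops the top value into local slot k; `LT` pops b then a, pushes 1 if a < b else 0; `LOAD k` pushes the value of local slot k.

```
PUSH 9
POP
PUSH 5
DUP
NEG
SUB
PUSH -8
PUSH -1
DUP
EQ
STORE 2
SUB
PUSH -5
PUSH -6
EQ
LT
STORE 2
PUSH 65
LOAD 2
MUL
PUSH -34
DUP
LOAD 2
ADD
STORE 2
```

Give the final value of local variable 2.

-34

PUSH 9   -> 9
POP      -> (empty)
PUSH 5   -> 5
DUP      -> 5 5
NEG      -> 5 -5
SUB      -> 10
PUSH -8  -> 10 -8
PUSH -1  -> 10 -8 -1
DUP      -> 10 -8 -1 -1
EQ       -> 10 -8 1
STORE 2  -> 10 -8
SUB      -> 18
PUSH -5  -> 18 -5
PUSH -6  -> 18 -5 -6
EQ       -> 18 0
LT       -> 0
STORE 2  -> (empty)
PUSH 65  -> 65
LOAD 2   -> 65 0
MUL      -> 0
PUSH -34 -> 0 -34
DUP      -> 0 -34 -34
LOAD 2   -> 0 -34 -34 0
ADD      -> 0 -34 -34
STORE 2  -> 0 -34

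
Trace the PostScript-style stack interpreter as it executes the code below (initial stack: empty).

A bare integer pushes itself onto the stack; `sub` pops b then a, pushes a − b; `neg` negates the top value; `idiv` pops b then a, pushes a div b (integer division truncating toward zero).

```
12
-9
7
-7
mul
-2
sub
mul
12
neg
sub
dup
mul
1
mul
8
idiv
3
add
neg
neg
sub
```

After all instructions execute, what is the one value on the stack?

12   → [12]
-9   → [12, -9]
7    → [12, -9, 7]
-7   → [12, -9, 7, -7]
mul  → [12, -9, -49]
-2   → [12, -9, -49, -2]
sub  → [12, -9, -47]
mul  → [12, 423]
12   → [12, 423, 12]
neg  → [12, 423, -12]
sub  → [12, 435]
dup  → [12, 435, 435]
mul  → [12, 189225]
1    → [12, 189225, 1]
mul  → [12, 189225]
8    → [12, 189225, 8]
idiv → [12, 23653]
3    → [12, 23653, 3]
add  → [12, 23656]
neg  → [12, -23656]
neg  → [12, 23656]
sub  → [-23644]

-23644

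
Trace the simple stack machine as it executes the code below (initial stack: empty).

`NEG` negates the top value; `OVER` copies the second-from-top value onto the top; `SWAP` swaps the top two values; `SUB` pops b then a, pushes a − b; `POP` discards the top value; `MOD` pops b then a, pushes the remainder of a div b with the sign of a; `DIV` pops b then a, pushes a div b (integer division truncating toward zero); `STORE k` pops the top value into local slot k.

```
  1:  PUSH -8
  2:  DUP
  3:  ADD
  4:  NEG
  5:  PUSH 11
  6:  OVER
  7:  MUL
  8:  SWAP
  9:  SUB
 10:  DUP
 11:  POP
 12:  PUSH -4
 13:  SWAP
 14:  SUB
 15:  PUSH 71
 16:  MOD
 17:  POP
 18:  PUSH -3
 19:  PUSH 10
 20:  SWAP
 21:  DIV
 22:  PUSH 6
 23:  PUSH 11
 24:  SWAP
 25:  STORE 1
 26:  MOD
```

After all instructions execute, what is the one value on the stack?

PUSH -8 -> -8
DUP     -> -8 -8
ADD     -> -16
NEG     -> 16
PUSH 11 -> 16 11
OVER    -> 16 11 16
MUL     -> 16 176
SWAP    -> 176 16
SUB     -> 160
DUP     -> 160 160
POP     -> 160
PUSH -4 -> 160 -4
SWAP    -> -4 160
SUB     -> -164
PUSH 71 -> -164 71
MOD     -> -22
POP     -> (empty)
PUSH -3 -> -3
PUSH 10 -> -3 10
SWAP    -> 10 -3
DIV     -> -3
PUSH 6  -> -3 6
PUSH 11 -> -3 6 11
SWAP    -> -3 11 6
STORE 1 -> -3 11
MOD     -> -3

-3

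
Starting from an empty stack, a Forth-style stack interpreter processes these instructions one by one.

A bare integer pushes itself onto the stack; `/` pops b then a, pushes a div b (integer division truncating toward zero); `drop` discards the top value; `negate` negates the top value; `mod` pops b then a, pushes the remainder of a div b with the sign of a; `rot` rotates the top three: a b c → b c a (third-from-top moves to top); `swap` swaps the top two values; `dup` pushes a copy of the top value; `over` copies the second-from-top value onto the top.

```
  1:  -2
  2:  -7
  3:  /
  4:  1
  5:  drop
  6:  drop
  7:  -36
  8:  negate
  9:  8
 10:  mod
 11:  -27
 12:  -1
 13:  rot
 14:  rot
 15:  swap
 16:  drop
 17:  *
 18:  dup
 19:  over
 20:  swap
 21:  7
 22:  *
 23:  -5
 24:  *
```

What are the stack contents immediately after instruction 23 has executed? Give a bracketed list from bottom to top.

-2     → -2
-7     → -2 -7
/      → 0
1      → 0 1
drop   → 0
drop   → (empty)
-36    → -36
negate → 36
8      → 36 8
mod    → 4
-27    → 4 -27
-1     → 4 -27 -1
rot    → -27 -1 4
rot    → -1 4 -27
swap   → -1 -27 4
drop   → -1 -27
*      → 27
dup    → 27 27
over   → 27 27 27
swap   → 27 27 27
7      → 27 27 27 7
*      → 27 27 189
-5     → 27 27 189 -5

[27, 27, 189, -5]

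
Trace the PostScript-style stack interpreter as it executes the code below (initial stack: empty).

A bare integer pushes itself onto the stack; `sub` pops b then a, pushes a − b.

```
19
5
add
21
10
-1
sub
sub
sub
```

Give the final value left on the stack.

14

19  : 19
5   : 19 5
add : 24
21  : 24 21
10  : 24 21 10
-1  : 24 21 10 -1
sub : 24 21 11
sub : 24 10
sub : 14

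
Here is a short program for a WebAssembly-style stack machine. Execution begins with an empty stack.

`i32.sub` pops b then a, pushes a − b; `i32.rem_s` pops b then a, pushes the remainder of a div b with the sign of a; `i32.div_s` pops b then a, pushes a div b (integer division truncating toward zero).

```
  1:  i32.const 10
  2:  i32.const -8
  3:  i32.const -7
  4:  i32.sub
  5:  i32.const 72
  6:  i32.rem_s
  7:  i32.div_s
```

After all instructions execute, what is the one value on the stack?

i32.const 10  [10]
i32.const -8  [10, -8]
i32.const -7  [10, -8, -7]
i32.sub       [10, -1]
i32.const 72  [10, -1, 72]
i32.rem_s     [10, -1]
i32.div_s     [-10]

-10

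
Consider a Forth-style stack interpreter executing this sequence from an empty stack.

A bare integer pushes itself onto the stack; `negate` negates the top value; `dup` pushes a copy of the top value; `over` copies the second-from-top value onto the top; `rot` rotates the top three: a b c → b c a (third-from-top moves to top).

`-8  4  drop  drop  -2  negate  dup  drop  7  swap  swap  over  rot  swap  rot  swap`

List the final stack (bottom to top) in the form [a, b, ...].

-8      [-8]
4       [-8, 4]
drop    [-8]
drop    []
-2      [-2]
negate  [2]
dup     [2, 2]
drop    [2]
7       [2, 7]
swap    [7, 2]
swap    [2, 7]
over    [2, 7, 2]
rot     [7, 2, 2]
swap    [7, 2, 2]
rot     [2, 2, 7]
swap    [2, 7, 2]

[2, 7, 2]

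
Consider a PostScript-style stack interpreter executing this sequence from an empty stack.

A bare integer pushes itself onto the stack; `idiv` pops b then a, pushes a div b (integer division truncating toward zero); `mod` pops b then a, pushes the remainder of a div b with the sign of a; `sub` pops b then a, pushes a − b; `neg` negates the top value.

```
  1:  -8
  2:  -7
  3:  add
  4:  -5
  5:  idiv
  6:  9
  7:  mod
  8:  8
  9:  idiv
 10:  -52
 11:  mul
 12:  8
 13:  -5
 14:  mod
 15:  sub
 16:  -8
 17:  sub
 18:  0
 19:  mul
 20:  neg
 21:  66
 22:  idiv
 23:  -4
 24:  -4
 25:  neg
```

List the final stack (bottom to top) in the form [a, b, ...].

-8   : [-8]
-7   : [-8, -7]
add  : [-15]
-5   : [-15, -5]
idiv : [3]
9    : [3, 9]
mod  : [3]
8    : [3, 8]
idiv : [0]
-52  : [0, -52]
mul  : [0]
8    : [0, 8]
-5   : [0, 8, -5]
mod  : [0, 3]
sub  : [-3]
-8   : [-3, -8]
sub  : [5]
0    : [5, 0]
mul  : [0]
neg  : [0]
66   : [0, 66]
idiv : [0]
-4   : [0, -4]
-4   : [0, -4, -4]
neg  : [0, -4, 4]

[0, -4, 4]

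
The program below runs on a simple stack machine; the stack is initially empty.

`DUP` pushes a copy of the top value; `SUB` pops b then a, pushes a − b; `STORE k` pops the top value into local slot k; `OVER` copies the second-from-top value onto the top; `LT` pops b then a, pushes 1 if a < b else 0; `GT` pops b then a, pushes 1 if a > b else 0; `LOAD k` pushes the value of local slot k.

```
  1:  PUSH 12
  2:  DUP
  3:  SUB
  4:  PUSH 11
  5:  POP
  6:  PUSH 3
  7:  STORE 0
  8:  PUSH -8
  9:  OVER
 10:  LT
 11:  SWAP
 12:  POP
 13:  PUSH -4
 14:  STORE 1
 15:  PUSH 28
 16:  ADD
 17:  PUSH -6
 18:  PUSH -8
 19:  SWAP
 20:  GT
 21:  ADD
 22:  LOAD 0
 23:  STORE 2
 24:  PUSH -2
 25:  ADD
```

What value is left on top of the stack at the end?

27

PUSH 12 -> [12]
DUP     -> [12, 12]
SUB     -> [0]
PUSH 11 -> [0, 11]
POP     -> [0]
PUSH 3  -> [0, 3]
STORE 0 -> [0]
PUSH -8 -> [0, -8]
OVER    -> [0, -8, 0]
LT      -> [0, 1]
SWAP    -> [1, 0]
POP     -> [1]
PUSH -4 -> [1, -4]
STORE 1 -> [1]
PUSH 28 -> [1, 28]
ADD     -> [29]
PUSH -6 -> [29, -6]
PUSH -8 -> [29, -6, -8]
SWAP    -> [29, -8, -6]
GT      -> [29, 0]
ADD     -> [29]
LOAD 0  -> [29, 3]
STORE 2 -> [29]
PUSH -2 -> [29, -2]
ADD     -> [27]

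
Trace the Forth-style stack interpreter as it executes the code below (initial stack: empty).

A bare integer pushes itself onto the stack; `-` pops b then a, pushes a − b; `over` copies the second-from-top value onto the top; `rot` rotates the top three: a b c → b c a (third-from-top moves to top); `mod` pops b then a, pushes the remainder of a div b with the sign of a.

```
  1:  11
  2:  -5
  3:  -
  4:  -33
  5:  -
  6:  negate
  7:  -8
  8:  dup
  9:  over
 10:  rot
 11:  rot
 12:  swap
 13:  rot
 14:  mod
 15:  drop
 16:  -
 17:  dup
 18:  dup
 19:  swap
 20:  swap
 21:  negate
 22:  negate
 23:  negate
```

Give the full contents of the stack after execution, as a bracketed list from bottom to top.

11     : 11
-5     : 11 -5
-      : 16
-33    : 16 -33
-      : 49
negate : -49
-8     : -49 -8
dup    : -49 -8 -8
over   : -49 -8 -8 -8
rot    : -49 -8 -8 -8
rot    : -49 -8 -8 -8
swap   : -49 -8 -8 -8
rot    : -49 -8 -8 -8
mod    : -49 -8 0
drop   : -49 -8
-      : -41
dup    : -41 -41
dup    : -41 -41 -41
swap   : -41 -41 -41
swap   : -41 -41 -41
negate : -41 -41 41
negate : -41 -41 -41
negate : -41 -41 41

[-41, -41, 41]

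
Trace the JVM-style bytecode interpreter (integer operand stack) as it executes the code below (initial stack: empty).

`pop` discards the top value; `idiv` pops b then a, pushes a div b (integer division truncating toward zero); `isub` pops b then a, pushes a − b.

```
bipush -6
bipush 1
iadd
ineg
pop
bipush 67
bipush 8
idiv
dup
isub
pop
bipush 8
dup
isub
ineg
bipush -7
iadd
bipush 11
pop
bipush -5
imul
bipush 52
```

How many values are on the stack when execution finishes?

bipush -6 → -6
bipush 1  → -6 1
iadd      → -5
ineg      → 5
pop       → (empty)
bipush 67 → 67
bipush 8  → 67 8
idiv      → 8
dup       → 8 8
isub      → 0
pop       → (empty)
bipush 8  → 8
dup       → 8 8
isub      → 0
ineg      → 0
bipush -7 → 0 -7
iadd      → -7
bipush 11 → -7 11
pop       → -7
bipush -5 → -7 -5
imul      → 35
bipush 52 → 35 52

2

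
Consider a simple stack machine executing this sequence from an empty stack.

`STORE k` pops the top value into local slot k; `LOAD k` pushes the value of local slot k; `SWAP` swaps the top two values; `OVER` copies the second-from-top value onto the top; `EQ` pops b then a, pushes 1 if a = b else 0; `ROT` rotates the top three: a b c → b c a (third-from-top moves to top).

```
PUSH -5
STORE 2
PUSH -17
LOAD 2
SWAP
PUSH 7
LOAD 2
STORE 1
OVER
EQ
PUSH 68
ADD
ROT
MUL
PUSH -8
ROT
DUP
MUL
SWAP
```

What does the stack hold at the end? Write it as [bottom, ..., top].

[-340, 289, -8]

PUSH -5   [-5]
STORE 2   []
PUSH -17  [-17]
LOAD 2    [-17, -5]
SWAP      [-5, -17]
PUSH 7    [-5, -17, 7]
LOAD 2    [-5, -17, 7, -5]
STORE 1   [-5, -17, 7]
OVER      [-5, -17, 7, -17]
EQ        [-5, -17, 0]
PUSH 68   [-5, -17, 0, 68]
ADD       [-5, -17, 68]
ROT       [-17, 68, -5]
MUL       [-17, -340]
PUSH -8   [-17, -340, -8]
ROT       [-340, -8, -17]
DUP       [-340, -8, -17, -17]
MUL       [-340, -8, 289]
SWAP      [-340, 289, -8]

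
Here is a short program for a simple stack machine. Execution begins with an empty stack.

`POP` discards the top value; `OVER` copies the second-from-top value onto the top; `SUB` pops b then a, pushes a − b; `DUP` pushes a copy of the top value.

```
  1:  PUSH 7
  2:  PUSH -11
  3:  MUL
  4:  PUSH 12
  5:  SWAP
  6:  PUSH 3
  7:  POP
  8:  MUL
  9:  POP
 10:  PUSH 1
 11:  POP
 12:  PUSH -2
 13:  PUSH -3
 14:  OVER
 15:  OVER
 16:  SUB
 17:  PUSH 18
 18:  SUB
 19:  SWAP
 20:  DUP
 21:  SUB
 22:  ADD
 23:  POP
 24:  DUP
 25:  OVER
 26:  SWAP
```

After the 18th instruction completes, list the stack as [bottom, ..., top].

PUSH 7   : [7]
PUSH -11 : [7, -11]
MUL      : [-77]
PUSH 12  : [-77, 12]
SWAP     : [12, -77]
PUSH 3   : [12, -77, 3]
POP      : [12, -77]
MUL      : [-924]
POP      : []
PUSH 1   : [1]
POP      : []
PUSH -2  : [-2]
PUSH -3  : [-2, -3]
OVER     : [-2, -3, -2]
OVER     : [-2, -3, -2, -3]
SUB      : [-2, -3, 1]
PUSH 18  : [-2, -3, 1, 18]
SUB      : [-2, -3, -17]

[-2, -3, -17]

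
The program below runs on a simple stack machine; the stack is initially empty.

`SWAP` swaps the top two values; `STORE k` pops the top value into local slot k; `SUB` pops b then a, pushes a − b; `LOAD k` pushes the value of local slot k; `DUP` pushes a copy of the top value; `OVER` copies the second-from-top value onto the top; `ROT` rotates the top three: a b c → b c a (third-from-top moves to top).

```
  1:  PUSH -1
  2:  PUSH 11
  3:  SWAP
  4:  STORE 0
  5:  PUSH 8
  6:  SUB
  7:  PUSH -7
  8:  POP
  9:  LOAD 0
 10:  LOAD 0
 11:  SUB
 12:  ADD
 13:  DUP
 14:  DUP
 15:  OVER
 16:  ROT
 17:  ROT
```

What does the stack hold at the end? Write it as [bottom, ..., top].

PUSH -1 : -1
PUSH 11 : -1 11
SWAP    : 11 -1
STORE 0 : 11
PUSH 8  : 11 8
SUB     : 3
PUSH -7 : 3 -7
POP     : 3
LOAD 0  : 3 -1
LOAD 0  : 3 -1 -1
SUB     : 3 0
ADD     : 3
DUP     : 3 3
DUP     : 3 3 3
OVER    : 3 3 3 3
ROT     : 3 3 3 3
ROT     : 3 3 3 3

[3, 3, 3, 3]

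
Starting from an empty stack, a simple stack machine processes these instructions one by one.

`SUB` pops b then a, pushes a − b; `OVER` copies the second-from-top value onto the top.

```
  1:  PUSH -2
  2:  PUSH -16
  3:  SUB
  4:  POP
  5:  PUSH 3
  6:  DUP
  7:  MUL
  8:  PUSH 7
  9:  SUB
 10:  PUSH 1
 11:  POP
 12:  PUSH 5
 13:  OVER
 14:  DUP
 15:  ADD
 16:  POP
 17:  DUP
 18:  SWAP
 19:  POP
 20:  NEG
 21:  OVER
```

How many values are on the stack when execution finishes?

PUSH -2   [-2]
PUSH -16  [-2, -16]
SUB       [14]
POP       []
PUSH 3    [3]
DUP       [3, 3]
MUL       [9]
PUSH 7    [9, 7]
SUB       [2]
PUSH 1    [2, 1]
POP       [2]
PUSH 5    [2, 5]
OVER      [2, 5, 2]
DUP       [2, 5, 2, 2]
ADD       [2, 5, 4]
POP       [2, 5]
DUP       [2, 5, 5]
SWAP      [2, 5, 5]
POP       [2, 5]
NEG       [2, -5]
OVER      [2, -5, 2]

3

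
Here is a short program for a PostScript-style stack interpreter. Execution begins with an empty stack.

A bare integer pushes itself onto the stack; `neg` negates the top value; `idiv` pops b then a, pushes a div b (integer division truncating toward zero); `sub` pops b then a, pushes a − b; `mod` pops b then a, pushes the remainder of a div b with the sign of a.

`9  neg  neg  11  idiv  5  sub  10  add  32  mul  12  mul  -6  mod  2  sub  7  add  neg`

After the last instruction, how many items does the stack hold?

1

9    → 9
neg  → -9
neg  → 9
11   → 9 11
idiv → 0
5    → 0 5
sub  → -5
10   → -5 10
add  → 5
32   → 5 32
mul  → 160
12   → 160 12
mul  → 1920
-6   → 1920 -6
mod  → 0
2    → 0 2
sub  → -2
7    → -2 7
add  → 5
neg  → -5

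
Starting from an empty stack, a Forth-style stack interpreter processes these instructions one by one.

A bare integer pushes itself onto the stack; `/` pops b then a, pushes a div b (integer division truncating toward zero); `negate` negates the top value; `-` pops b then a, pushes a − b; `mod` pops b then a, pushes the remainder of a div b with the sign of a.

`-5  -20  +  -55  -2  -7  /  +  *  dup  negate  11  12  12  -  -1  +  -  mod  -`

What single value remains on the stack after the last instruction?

-5     → [-5]
-20    → [-5, -20]
+      → [-25]
-55    → [-25, -55]
-2     → [-25, -55, -2]
-7     → [-25, -55, -2, -7]
/      → [-25, -55, 0]
+      → [-25, -55]
*      → [1375]
dup    → [1375, 1375]
negate → [1375, -1375]
11     → [1375, -1375, 11]
12     → [1375, -1375, 11, 12]
12     → [1375, -1375, 11, 12, 12]
-      → [1375, -1375, 11, 0]
-1     → [1375, -1375, 11, 0, -1]
+      → [1375, -1375, 11, -1]
-      → [1375, -1375, 12]
mod    → [1375, -7]
-      → [1382]

1382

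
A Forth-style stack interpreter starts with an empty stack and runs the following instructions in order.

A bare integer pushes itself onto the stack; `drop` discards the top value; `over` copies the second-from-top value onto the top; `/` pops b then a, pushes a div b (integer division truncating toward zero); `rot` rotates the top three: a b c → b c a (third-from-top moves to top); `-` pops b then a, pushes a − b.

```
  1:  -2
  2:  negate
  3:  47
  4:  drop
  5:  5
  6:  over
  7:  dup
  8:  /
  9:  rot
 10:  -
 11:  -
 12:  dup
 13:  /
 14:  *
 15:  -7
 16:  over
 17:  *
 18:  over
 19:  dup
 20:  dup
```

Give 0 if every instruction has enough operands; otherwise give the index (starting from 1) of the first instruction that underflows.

14

-2      -2
negate  2
47      2 47
drop    2
5       2 5
over    2 5 2
dup     2 5 2 2
/       2 5 1
rot     5 1 2
-       5 -1
-       6
dup     6 6
/       1
*  — needs 2 operands, stack has 1 → underflow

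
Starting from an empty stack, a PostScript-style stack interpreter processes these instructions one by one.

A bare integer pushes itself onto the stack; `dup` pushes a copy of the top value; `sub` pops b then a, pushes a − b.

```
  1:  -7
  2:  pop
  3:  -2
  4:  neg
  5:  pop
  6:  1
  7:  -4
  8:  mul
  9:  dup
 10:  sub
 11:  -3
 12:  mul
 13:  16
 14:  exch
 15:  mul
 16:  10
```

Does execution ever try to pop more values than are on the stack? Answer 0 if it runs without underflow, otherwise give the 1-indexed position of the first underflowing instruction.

0

-7   -> -7
pop  -> (empty)
-2   -> -2
neg  -> 2
pop  -> (empty)
1    -> 1
-4   -> 1 -4
mul  -> -4
dup  -> -4 -4
sub  -> 0
-3   -> 0 -3
mul  -> 0
16   -> 0 16
exch -> 16 0
mul  -> 0
10   -> 0 10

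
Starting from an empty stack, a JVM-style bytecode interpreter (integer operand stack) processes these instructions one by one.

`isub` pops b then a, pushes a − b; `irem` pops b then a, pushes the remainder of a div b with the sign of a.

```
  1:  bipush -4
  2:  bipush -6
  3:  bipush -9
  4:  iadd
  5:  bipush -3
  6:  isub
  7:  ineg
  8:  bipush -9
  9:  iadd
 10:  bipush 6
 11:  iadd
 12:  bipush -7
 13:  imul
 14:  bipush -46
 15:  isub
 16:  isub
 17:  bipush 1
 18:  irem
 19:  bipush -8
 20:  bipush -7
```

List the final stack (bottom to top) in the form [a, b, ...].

[0, -8, -7]

bipush -4  : -4
bipush -6  : -4 -6
bipush -9  : -4 -6 -9
iadd       : -4 -15
bipush -3  : -4 -15 -3
isub       : -4 -12
ineg       : -4 12
bipush -9  : -4 12 -9
iadd       : -4 3
bipush 6   : -4 3 6
iadd       : -4 9
bipush -7  : -4 9 -7
imul       : -4 -63
bipush -46 : -4 -63 -46
isub       : -4 -17
isub       : 13
bipush 1   : 13 1
irem       : 0
bipush -8  : 0 -8
bipush -7  : 0 -8 -7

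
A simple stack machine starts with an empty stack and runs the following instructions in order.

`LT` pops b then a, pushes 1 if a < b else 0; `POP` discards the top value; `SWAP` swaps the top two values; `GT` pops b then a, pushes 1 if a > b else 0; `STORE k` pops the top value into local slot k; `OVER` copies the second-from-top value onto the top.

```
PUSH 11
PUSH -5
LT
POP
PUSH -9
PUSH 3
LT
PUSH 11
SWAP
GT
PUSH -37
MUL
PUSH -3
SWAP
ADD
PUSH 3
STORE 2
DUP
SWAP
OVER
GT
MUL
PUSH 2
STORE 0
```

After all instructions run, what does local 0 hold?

2

PUSH 11  -> [11]
PUSH -5  -> [11, -5]
LT       -> [0]
POP      -> []
PUSH -9  -> [-9]
PUSH 3   -> [-9, 3]
LT       -> [1]
PUSH 11  -> [1, 11]
SWAP     -> [11, 1]
GT       -> [1]
PUSH -37 -> [1, -37]
MUL      -> [-37]
PUSH -3  -> [-37, -3]
SWAP     -> [-3, -37]
ADD      -> [-40]
PUSH 3   -> [-40, 3]
STORE 2  -> [-40]
DUP      -> [-40, -40]
SWAP     -> [-40, -40]
OVER     -> [-40, -40, -40]
GT       -> [-40, 0]
MUL      -> [0]
PUSH 2   -> [0, 2]
STORE 0  -> [0]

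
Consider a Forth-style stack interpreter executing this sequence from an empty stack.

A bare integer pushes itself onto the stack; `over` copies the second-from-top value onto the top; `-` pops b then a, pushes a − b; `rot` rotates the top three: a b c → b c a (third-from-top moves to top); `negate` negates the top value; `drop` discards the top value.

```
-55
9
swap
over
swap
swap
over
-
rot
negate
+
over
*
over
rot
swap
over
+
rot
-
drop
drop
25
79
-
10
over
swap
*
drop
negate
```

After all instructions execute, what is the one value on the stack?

-55    -> -55
9      -> -55 9
swap   -> 9 -55
over   -> 9 -55 9
swap   -> 9 9 -55
swap   -> 9 -55 9
over   -> 9 -55 9 -55
-      -> 9 -55 64
rot    -> -55 64 9
negate -> -55 64 -9
+      -> -55 55
over   -> -55 55 -55
*      -> -55 -3025
over   -> -55 -3025 -55
rot    -> -3025 -55 -55
swap   -> -3025 -55 -55
over   -> -3025 -55 -55 -55
+      -> -3025 -55 -110
rot    -> -55 -110 -3025
-      -> -55 2915
drop   -> -55
drop   -> (empty)
25     -> 25
79     -> 25 79
-      -> -54
10     -> -54 10
over   -> -54 10 -54
swap   -> -54 -54 10
*      -> -54 -540
drop   -> -54
negate -> 54

54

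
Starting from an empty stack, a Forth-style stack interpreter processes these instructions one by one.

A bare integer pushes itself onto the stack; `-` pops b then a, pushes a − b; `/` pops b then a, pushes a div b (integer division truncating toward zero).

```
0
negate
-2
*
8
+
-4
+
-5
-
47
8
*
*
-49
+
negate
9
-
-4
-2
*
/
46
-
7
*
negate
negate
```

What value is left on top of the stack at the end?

0      : [0]
negate : [0]
-2     : [0, -2]
*      : [0]
8      : [0, 8]
+      : [8]
-4     : [8, -4]
+      : [4]
-5     : [4, -5]
-      : [9]
47     : [9, 47]
8      : [9, 47, 8]
*      : [9, 376]
*      : [3384]
-49    : [3384, -49]
+      : [3335]
negate : [-3335]
9      : [-3335, 9]
-      : [-3344]
-4     : [-3344, -4]
-2     : [-3344, -4, -2]
*      : [-3344, 8]
/      : [-418]
46     : [-418, 46]
-      : [-464]
7      : [-464, 7]
*      : [-3248]
negate : [3248]
negate : [-3248]

-3248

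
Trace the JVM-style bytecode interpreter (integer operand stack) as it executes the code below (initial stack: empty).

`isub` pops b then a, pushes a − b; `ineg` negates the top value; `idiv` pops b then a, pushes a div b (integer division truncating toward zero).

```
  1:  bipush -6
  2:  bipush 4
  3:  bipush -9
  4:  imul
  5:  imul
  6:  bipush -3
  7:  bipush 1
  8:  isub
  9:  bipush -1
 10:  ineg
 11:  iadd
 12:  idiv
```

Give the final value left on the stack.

bipush -6 → -6
bipush 4  → -6 4
bipush -9 → -6 4 -9
imul      → -6 -36
imul      → 216
bipush -3 → 216 -3
bipush 1  → 216 -3 1
isub      → 216 -4
bipush -1 → 216 -4 -1
ineg      → 216 -4 1
iadd      → 216 -3
idiv      → -72

-72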